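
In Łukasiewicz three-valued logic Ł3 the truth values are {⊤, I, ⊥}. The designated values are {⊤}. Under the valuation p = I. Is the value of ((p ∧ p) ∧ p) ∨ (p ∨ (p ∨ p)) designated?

p ∧ p = I ∧ I = I
(p ∧ p) ∧ p = I ∧ I = I
p ∨ p = I ∨ I = I
p ∨ (p ∨ p) = I ∨ I = I
((p ∧ p) ∧ p) ∨ (p ∨ (p ∨ p)) = I ∨ I = I
I ∉ {⊤}.

No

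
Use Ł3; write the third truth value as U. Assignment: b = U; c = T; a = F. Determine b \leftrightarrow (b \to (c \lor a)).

c \lor a = T \lor F = T
b \to (c \lor a) = U \to T = T
b \leftrightarrow (b \to (c \lor a)) = U \leftrightarrow T = U

U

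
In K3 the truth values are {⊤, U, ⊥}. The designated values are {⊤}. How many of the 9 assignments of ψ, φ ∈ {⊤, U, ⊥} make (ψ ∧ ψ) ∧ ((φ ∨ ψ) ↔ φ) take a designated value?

1

Designated under: (ψ=⊤, φ=⊤).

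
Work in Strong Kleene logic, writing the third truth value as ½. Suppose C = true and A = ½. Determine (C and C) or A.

C and C = true and true = true
(C and C) or A = true or ½ = true

true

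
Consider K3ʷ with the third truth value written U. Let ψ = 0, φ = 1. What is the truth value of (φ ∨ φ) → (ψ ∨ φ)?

1

φ ∨ φ = 1 ∨ 1 = 1
ψ ∨ φ = 0 ∨ 1 = 1
(φ ∨ φ) → (ψ ∨ φ) = 1 → 1 = 1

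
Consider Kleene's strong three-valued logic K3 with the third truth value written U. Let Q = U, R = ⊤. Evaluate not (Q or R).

Q or R = U or ⊤ = ⊤
not (Q or R) = not ⊤ = ⊥

⊥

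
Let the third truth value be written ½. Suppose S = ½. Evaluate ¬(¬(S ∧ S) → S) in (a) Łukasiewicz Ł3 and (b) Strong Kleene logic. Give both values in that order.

In Łukasiewicz Ł3: S ∧ S = ½ ∧ ½ = ½
¬(S ∧ S) = ¬½ = ½
¬(S ∧ S) → S = ½ → ½ = true
¬(¬(S ∧ S) → S) = ¬true = false
In Strong Kleene logic: S ∧ S = ½ ∧ ½ = ½
¬(S ∧ S) = ¬½ = ½
¬(S ∧ S) → S = ½ → ½ = ½  [¬½ ∨ ½]
¬(¬(S ∧ S) → S) = ¬½ = ½
They differ because Łukasiewicz Ł3 and Strong Kleene logic treat ½ differently under implication.

false; ½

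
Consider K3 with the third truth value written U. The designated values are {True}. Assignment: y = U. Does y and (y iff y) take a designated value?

y iff y = U iff U = U
y and (y iff y) = U and U = U
U ∉ {True}.

No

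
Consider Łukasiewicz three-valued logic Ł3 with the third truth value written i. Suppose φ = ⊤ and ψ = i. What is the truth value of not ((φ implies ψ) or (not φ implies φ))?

φ implies ψ = ⊤ implies i = i  [min(1, 1−1+½)]
not φ = not ⊤ = ⊥
not φ implies φ = ⊥ implies ⊤ = ⊤
(φ implies ψ) or (not φ implies φ) = i or ⊤ = ⊤
not ((φ implies ψ) or (not φ implies φ)) = not ⊤ = ⊥

⊥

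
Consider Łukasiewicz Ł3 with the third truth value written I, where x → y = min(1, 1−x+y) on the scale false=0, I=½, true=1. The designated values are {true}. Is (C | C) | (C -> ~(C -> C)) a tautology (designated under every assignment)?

Countermodel: C=I gives I, which is not designated.

No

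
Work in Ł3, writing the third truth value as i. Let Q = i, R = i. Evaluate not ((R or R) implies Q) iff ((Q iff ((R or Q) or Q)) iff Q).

R or R = i or i = i
(R or R) implies Q = i implies i = ⊤
not ((R or R) implies Q) = not ⊤ = ⊥
R or Q = i or i = i
(R or Q) or Q = i or i = i
Q iff ((R or Q) or Q) = i iff i = ⊤
(Q iff ((R or Q) or Q)) iff Q = ⊤ iff i = i
not ((R or R) implies Q) iff ((Q iff ((R or Q) or Q)) iff Q) = ⊥ iff i = i

i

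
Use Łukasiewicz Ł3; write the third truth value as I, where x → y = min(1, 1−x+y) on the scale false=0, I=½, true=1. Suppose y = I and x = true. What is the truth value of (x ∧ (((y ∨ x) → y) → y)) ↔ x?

true

y ∨ x = I ∨ true = true
(y ∨ x) → y = true → I = I  [min(1, 1−1+½)]
((y ∨ x) → y) → y = I → I = true
x ∧ (((y ∨ x) → y) → y) = true ∧ true = true
(x ∧ (((y ∨ x) → y) → y)) ↔ x = true ↔ true = true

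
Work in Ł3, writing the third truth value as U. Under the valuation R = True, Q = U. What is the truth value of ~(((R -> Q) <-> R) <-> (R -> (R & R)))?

R -> Q = True -> U = U
(R -> Q) <-> R = U <-> True = U
R & R = True & True = True
R -> (R & R) = True -> True = True
((R -> Q) <-> R) <-> (R -> (R & R)) = U <-> True = U
~(((R -> Q) <-> R) <-> (R -> (R & R))) = ~U = U

U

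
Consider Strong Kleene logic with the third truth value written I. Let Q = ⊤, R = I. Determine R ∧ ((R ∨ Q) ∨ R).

R ∨ Q = I ∨ ⊤ = ⊤
(R ∨ Q) ∨ R = ⊤ ∨ I = ⊤
R ∧ ((R ∨ Q) ∨ R) = I ∧ ⊤ = I

I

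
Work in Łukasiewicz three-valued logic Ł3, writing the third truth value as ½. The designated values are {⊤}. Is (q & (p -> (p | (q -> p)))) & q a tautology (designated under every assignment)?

No

Countermodel: q=½, p=⊤ gives ½, which is not designated.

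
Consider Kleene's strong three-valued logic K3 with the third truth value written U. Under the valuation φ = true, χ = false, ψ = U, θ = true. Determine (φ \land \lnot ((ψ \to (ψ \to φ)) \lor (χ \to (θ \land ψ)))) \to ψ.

true

ψ \to φ = U \to true = true  [\lnot U \lor true]
ψ \to (ψ \to φ) = U \to true = true
θ \land ψ = true \land U = U
χ \to (θ \land ψ) = false \to U = true
(ψ \to (ψ \to φ)) \lor (χ \to (θ \land ψ)) = true \lor true = true
\lnot ((ψ \to (ψ \to φ)) \lor (χ \to (θ \land ψ))) = \lnot true = false
φ \land \lnot ((ψ \to (ψ \to φ)) \lor (χ \to (θ \land ψ))) = true \land false = false
(φ \land \lnot ((ψ \to (ψ \to φ)) \lor (χ \to (θ \land ψ)))) \to ψ = false \to U = true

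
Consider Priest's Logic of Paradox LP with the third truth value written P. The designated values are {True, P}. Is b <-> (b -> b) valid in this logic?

Countermodel: b=False gives False, which is not designated.

No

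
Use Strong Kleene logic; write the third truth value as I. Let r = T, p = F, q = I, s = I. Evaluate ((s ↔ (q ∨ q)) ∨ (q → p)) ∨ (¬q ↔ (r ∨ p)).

I

q ∨ q = I ∨ I = I
s ↔ (q ∨ q) = I ↔ I = I
q → p = I → F = I
(s ↔ (q ∨ q)) ∨ (q → p) = I ∨ I = I
¬q = ¬I = I
r ∨ p = T ∨ F = T
¬q ↔ (r ∨ p) = I ↔ T = I
((s ↔ (q ∨ q)) ∨ (q → p)) ∨ (¬q ↔ (r ∨ p)) = I ∨ I = I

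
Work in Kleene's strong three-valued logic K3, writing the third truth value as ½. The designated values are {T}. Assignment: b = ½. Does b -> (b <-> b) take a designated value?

No

b <-> b = ½ <-> ½ = ½
b -> (b <-> b) = ½ -> ½ = ½  [~½ | ½]
½ ∉ {T}.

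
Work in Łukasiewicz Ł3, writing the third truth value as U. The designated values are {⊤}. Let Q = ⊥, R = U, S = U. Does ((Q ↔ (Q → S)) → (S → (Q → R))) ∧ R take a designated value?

No

Q → S = ⊥ → U = ⊤  [min(1, 1−0+½)]
Q ↔ (Q → S) = ⊥ ↔ ⊤ = ⊥
Q → R = ⊥ → U = ⊤
S → (Q → R) = U → ⊤ = ⊤
(Q ↔ (Q → S)) → (S → (Q → R)) = ⊥ → ⊤ = ⊤
((Q ↔ (Q → S)) → (S → (Q → R))) ∧ R = ⊤ ∧ U = U
U ∉ {⊤}.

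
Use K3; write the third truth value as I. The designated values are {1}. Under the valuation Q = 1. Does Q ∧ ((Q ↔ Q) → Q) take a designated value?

Yes

Q ↔ Q = 1 ↔ 1 = 1
(Q ↔ Q) → Q = 1 → 1 = 1
Q ∧ ((Q ↔ Q) → Q) = 1 ∧ 1 = 1
1 ∈ {1}.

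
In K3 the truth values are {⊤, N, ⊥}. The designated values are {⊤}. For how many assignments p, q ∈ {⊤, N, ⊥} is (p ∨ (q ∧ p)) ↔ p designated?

6

Of the 9 assignments, 6 give a value in {⊤}.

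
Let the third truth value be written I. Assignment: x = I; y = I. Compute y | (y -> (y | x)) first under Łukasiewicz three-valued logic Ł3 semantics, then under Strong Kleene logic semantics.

In Łukasiewicz three-valued logic Ł3: y | x = I | I = I
y -> (y | x) = I -> I = ⊤
y | (y -> (y | x)) = I | ⊤ = ⊤
In Strong Kleene logic: y | x = I | I = I
y -> (y | x) = I -> I = I
y | (y -> (y | x)) = I | I = I
They differ because Łukasiewicz three-valued logic Ł3 and Strong Kleene logic treat I differently under implication.

⊤; I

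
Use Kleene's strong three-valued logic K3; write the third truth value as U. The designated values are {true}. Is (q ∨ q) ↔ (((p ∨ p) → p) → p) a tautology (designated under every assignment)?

Countermodel: q=true, p=U gives U, which is not designated.

No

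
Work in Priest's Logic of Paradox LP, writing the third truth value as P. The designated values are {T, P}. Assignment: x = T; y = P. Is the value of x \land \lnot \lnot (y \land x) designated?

y \land x = P \land T = P
\lnot (y \land x) = \lnot P = P
\lnot \lnot (y \land x) = \lnot P = P
x \land \lnot \lnot (y \land x) = T \land P = P
P ∈ {T, P}.

Yes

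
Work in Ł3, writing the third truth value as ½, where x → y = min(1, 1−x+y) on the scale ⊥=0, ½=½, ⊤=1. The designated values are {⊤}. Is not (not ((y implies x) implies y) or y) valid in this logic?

No

Countermodel: y=⊤, x=⊤ gives ⊥, which is not designated.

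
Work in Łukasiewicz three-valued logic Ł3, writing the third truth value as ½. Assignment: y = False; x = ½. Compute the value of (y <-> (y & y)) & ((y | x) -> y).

½

y & y = False & False = False
y <-> (y & y) = False <-> False = True
y | x = False | ½ = ½
(y | x) -> y = ½ -> False = ½
(y <-> (y & y)) & ((y | x) -> y) = True & ½ = ½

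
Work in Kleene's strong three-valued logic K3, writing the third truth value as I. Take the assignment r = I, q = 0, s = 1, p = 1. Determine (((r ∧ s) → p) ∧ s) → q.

0

r ∧ s = I ∧ 1 = I
(r ∧ s) → p = I → 1 = 1
((r ∧ s) → p) ∧ s = 1 ∧ 1 = 1
(((r ∧ s) → p) ∧ s) → q = 1 → 0 = 0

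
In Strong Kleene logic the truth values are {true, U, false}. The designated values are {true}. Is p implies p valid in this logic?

Countermodel: p=U gives U, which is not designated.

No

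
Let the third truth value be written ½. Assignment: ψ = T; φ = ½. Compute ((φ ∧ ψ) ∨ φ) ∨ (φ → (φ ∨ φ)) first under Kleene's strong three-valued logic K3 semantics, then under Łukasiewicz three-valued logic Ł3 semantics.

½; T

In Kleene's strong three-valued logic K3: φ ∧ ψ = ½ ∧ T = ½
(φ ∧ ψ) ∨ φ = ½ ∨ ½ = ½
φ ∨ φ = ½ ∨ ½ = ½
φ → (φ ∨ φ) = ½ → ½ = ½
((φ ∧ ψ) ∨ φ) ∨ (φ → (φ ∨ φ)) = ½ ∨ ½ = ½
In Łukasiewicz three-valued logic Ł3: φ ∧ ψ = ½ ∧ T = ½
(φ ∧ ψ) ∨ φ = ½ ∨ ½ = ½
φ ∨ φ = ½ ∨ ½ = ½
φ → (φ ∨ φ) = ½ → ½ = T
((φ ∧ ψ) ∨ φ) ∨ (φ → (φ ∨ φ)) = ½ ∨ T = T
They differ because Kleene's strong three-valued logic K3 and Łukasiewicz three-valued logic Ł3 treat ½ differently under implication.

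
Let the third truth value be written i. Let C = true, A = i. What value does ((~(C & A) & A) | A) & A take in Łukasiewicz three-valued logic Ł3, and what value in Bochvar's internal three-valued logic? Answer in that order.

In Łukasiewicz three-valued logic Ł3: C & A = true & i = i
~(C & A) = ~i = i
~(C & A) & A = i & i = i
(~(C & A) & A) | A = i | i = i
((~(C & A) & A) | A) & A = i & i = i
In Bochvar's internal three-valued logic: C & A = true & i = i
~(C & A) = ~i = i
~(C & A) & A = i & i = i
(~(C & A) & A) | A = i | i = i
((~(C & A) & A) | A) & A = i & i = i

i; i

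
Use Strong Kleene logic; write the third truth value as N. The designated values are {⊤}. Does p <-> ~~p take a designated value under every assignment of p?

Countermodel: p=N gives N, which is not designated.

No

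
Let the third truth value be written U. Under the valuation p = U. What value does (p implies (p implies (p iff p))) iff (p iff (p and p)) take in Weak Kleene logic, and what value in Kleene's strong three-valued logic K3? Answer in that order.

U; U

In Weak Kleene logic: p iff p = U iff U = U
p implies (p iff p) = U implies U = U  [any arg is the third value ⇒ result is the third value]
p implies (p implies (p iff p)) = U implies U = U
p and p = U and U = U
p iff (p and p) = U iff U = U
(p implies (p implies (p iff p))) iff (p iff (p and p)) = U iff U = U
In Kleene's strong three-valued logic K3: p iff p = U iff U = U
p implies (p iff p) = U implies U = U  [not U or U]
p implies (p implies (p iff p)) = U implies U = U
p and p = U and U = U
p iff (p and p) = U iff U = U
(p implies (p implies (p iff p))) iff (p iff (p and p)) = U iff U = U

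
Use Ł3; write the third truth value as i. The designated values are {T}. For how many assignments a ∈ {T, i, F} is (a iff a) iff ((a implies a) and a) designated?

1

a=T: T ✓
a=i: i ·
a=F: F ·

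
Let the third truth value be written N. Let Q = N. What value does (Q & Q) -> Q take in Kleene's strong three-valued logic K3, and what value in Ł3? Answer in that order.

N; ⊤

In Kleene's strong three-valued logic K3: Q & Q = N & N = N
(Q & Q) -> Q = N -> N = N  [~N | N]
In Ł3: Q & Q = N & N = N
(Q & Q) -> Q = N -> N = ⊤  [min(1, 1−½+½)]
They differ because Kleene's strong three-valued logic K3 and Ł3 treat N differently under implication.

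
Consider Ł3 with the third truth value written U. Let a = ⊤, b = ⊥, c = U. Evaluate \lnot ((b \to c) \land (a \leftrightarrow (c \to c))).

b \to c = ⊥ \to U = ⊤
c \to c = U \to U = ⊤
a \leftrightarrow (c \to c) = ⊤ \leftrightarrow ⊤ = ⊤
(b \to c) \land (a \leftrightarrow (c \to c)) = ⊤ \land ⊤ = ⊤
\lnot ((b \to c) \land (a \leftrightarrow (c \to c))) = \lnot ⊤ = ⊥

⊥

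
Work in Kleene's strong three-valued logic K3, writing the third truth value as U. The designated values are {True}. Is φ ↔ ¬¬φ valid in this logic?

Countermodel: φ=U gives U, which is not designated.

No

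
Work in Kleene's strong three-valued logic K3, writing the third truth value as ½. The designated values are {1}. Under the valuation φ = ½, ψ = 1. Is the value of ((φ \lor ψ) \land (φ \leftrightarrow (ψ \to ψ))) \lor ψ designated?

Yes

φ \lor ψ = ½ \lor 1 = 1
ψ \to ψ = 1 \to 1 = 1
φ \leftrightarrow (ψ \to ψ) = ½ \leftrightarrow 1 = ½
(φ \lor ψ) \land (φ \leftrightarrow (ψ \to ψ)) = 1 \land ½ = ½
((φ \lor ψ) \land (φ \leftrightarrow (ψ \to ψ))) \lor ψ = ½ \lor 1 = 1
1 ∈ {1}.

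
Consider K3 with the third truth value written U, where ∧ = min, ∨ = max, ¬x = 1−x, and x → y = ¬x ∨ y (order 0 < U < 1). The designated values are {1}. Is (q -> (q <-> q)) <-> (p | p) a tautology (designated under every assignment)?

Countermodel: q=1, p=U gives U, which is not designated.

No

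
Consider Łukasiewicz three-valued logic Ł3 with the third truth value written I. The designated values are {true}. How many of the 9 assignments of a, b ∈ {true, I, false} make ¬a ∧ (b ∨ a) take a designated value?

1

Designated under: (a=false, b=true).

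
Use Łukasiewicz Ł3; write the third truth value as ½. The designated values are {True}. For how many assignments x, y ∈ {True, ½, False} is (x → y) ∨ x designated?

Of the 9 assignments, 8 give a value in {True}.

8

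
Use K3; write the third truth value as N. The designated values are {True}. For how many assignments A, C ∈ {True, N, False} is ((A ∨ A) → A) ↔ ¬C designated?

Designated under: (A=True, C=False); (A=False, C=False).

2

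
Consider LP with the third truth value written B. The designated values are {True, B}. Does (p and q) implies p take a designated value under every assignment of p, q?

Yes

Every assignment of p, q over {True, B, False} gives a value in {True, B}.
In particular, with p=B, q=B: (p and q) implies p = B.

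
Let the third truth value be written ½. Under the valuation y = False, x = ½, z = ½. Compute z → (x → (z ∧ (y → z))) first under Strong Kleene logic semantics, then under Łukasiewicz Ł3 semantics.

½; True

In Strong Kleene logic: y → z = False → ½ = True  [¬False ∨ ½]
z ∧ (y → z) = ½ ∧ True = ½
x → (z ∧ (y → z)) = ½ → ½ = ½
z → (x → (z ∧ (y → z))) = ½ → ½ = ½
In Łukasiewicz Ł3: y → z = False → ½ = True
z ∧ (y → z) = ½ ∧ True = ½
x → (z ∧ (y → z)) = ½ → ½ = True
z → (x → (z ∧ (y → z))) = ½ → True = True
They differ because Strong Kleene logic and Łukasiewicz Ł3 treat ½ differently under implication.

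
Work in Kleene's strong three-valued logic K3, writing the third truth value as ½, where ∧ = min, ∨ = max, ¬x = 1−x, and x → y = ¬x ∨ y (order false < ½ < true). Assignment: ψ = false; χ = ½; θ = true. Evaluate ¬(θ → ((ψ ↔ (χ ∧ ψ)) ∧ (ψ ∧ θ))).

true

χ ∧ ψ = ½ ∧ false = false
ψ ↔ (χ ∧ ψ) = false ↔ false = true
ψ ∧ θ = false ∧ true = false
(ψ ↔ (χ ∧ ψ)) ∧ (ψ ∧ θ) = true ∧ false = false
θ → ((ψ ↔ (χ ∧ ψ)) ∧ (ψ ∧ θ)) = true → false = false
¬(θ → ((ψ ↔ (χ ∧ ψ)) ∧ (ψ ∧ θ))) = ¬false = true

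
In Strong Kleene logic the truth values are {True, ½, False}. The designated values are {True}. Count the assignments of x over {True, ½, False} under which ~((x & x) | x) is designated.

x=True: False ·
x=½: ½ ·
x=False: True ✓

1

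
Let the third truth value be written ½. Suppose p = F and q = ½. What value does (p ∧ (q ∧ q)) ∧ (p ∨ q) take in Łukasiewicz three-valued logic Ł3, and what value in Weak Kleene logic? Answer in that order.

In Łukasiewicz three-valued logic Ł3: q ∧ q = ½ ∧ ½ = ½
p ∧ (q ∧ q) = F ∧ ½ = F
p ∨ q = F ∨ ½ = ½
(p ∧ (q ∧ q)) ∧ (p ∨ q) = F ∧ ½ = F
In Weak Kleene logic: q ∧ q = ½ ∧ ½ = ½
p ∧ (q ∧ q) = F ∧ ½ = ½
p ∨ q = F ∨ ½ = ½
(p ∧ (q ∧ q)) ∧ (p ∨ q) = ½ ∧ ½ = ½
They differ because Łukasiewicz three-valued logic Ł3 and Weak Kleene logic treat ½ differently under the binary connectives.

F; ½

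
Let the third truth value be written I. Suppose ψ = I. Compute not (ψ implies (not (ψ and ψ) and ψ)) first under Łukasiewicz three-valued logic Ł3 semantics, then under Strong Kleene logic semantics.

0; I

In Łukasiewicz three-valued logic Ł3: ψ and ψ = I and I = I
not (ψ and ψ) = not I = I
not (ψ and ψ) and ψ = I and I = I
ψ implies (not (ψ and ψ) and ψ) = I implies I = 1
not (ψ implies (not (ψ and ψ) and ψ)) = not 1 = 0
In Strong Kleene logic: ψ and ψ = I and I = I
not (ψ and ψ) = not I = I
not (ψ and ψ) and ψ = I and I = I
ψ implies (not (ψ and ψ) and ψ) = I implies I = I  [not I or I]
not (ψ implies (not (ψ and ψ) and ψ)) = not I = I
They differ because Łukasiewicz three-valued logic Ł3 and Strong Kleene logic treat I differently under implication.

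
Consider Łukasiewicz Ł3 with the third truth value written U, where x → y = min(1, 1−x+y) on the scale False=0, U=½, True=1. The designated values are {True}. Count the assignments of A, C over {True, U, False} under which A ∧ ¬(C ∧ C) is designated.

Designated under: (A=True, C=False).

1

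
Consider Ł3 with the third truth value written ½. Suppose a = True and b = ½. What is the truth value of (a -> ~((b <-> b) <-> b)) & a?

½

b <-> b = ½ <-> ½ = True  [1 − |½−½|]
(b <-> b) <-> b = True <-> ½ = ½
~((b <-> b) <-> b) = ~½ = ½
a -> ~((b <-> b) <-> b) = True -> ½ = ½
(a -> ~((b <-> b) <-> b)) & a = ½ & True = ½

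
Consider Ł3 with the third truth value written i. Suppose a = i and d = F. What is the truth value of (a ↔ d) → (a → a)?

a ↔ d = i ↔ F = i  [1 − |½−0|]
a → a = i → i = T
(a ↔ d) → (a → a) = i → T = T

T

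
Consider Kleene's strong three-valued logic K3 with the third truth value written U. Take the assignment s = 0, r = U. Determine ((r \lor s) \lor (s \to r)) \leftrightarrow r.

U

r \lor s = U \lor 0 = U
s \to r = 0 \to U = 1
(r \lor s) \lor (s \to r) = U \lor 1 = 1
((r \lor s) \lor (s \to r)) \leftrightarrow r = 1 \leftrightarrow U = U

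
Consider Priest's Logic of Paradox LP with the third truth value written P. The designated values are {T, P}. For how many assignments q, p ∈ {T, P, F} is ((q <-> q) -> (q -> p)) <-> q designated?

Of the 9 assignments, 5 give a value in {T, P}.

5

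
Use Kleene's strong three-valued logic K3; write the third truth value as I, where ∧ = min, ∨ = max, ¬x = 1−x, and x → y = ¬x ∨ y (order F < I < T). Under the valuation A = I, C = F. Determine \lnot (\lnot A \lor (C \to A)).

\lnot A = \lnot I = I
C \to A = F \to I = T
\lnot A \lor (C \to A) = I \lor T = T
\lnot (\lnot A \lor (C \to A)) = \lnot T = F

F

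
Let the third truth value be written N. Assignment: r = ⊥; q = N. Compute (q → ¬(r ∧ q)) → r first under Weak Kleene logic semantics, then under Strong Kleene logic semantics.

N; ⊥

In Weak Kleene logic: r ∧ q = ⊥ ∧ N = N
¬(r ∧ q) = ¬N = N
q → ¬(r ∧ q) = N → N = N  [any arg is the third value ⇒ result is the third value]
(q → ¬(r ∧ q)) → r = N → ⊥ = N
In Strong Kleene logic: r ∧ q = ⊥ ∧ N = ⊥
¬(r ∧ q) = ¬⊥ = ⊤
q → ¬(r ∧ q) = N → ⊤ = ⊤  [¬N ∨ ⊤]
(q → ¬(r ∧ q)) → r = ⊤ → ⊥ = ⊥
They differ because Weak Kleene logic and Strong Kleene logic treat N differently under the binary connectives.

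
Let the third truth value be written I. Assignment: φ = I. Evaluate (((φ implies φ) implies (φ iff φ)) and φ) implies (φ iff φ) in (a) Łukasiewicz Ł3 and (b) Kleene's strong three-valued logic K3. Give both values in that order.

In Łukasiewicz Ł3: φ implies φ = I implies I = ⊤  [min(1, 1−½+½)]
φ iff φ = I iff I = ⊤
(φ implies φ) implies (φ iff φ) = ⊤ implies ⊤ = ⊤
((φ implies φ) implies (φ iff φ)) and φ = ⊤ and I = I
φ iff φ = I iff I = ⊤
(((φ implies φ) implies (φ iff φ)) and φ) implies (φ iff φ) = I implies ⊤ = ⊤
In Kleene's strong three-valued logic K3: φ implies φ = I implies I = I
φ iff φ = I iff I = I
(φ implies φ) implies (φ iff φ) = I implies I = I
((φ implies φ) implies (φ iff φ)) and φ = I and I = I
φ iff φ = I iff I = I
(((φ implies φ) implies (φ iff φ)) and φ) implies (φ iff φ) = I implies I = I
They differ because Łukasiewicz Ł3 and Kleene's strong three-valued logic K3 treat I differently under implication.

⊤; I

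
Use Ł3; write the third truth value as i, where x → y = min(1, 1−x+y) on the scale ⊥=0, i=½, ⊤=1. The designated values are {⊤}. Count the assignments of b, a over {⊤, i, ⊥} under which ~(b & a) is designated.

Of the 9 assignments, 5 give a value in {⊤}.

5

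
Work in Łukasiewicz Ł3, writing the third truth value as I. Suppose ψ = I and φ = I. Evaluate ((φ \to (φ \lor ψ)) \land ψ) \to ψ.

φ \lor ψ = I \lor I = I
φ \to (φ \lor ψ) = I \to I = T  [min(1, 1−½+½)]
(φ \to (φ \lor ψ)) \land ψ = T \land I = I
((φ \to (φ \lor ψ)) \land ψ) \to ψ = I \to I = T

T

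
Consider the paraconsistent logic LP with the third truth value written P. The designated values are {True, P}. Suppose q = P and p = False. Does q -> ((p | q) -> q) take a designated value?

p | q = False | P = P
(p | q) -> q = P -> P = P  [~P | P]
q -> ((p | q) -> q) = P -> P = P
P ∈ {True, P}.

Yes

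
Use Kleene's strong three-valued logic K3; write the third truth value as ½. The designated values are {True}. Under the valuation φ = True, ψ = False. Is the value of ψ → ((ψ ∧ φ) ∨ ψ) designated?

ψ ∧ φ = False ∧ True = False
(ψ ∧ φ) ∨ ψ = False ∨ False = False
ψ → ((ψ ∧ φ) ∨ ψ) = False → False = True
True ∈ {True}.

Yes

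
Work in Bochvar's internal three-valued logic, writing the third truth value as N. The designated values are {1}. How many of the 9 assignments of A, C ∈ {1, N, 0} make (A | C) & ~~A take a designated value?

Designated under: (A=1, C=1); (A=1, C=0).

2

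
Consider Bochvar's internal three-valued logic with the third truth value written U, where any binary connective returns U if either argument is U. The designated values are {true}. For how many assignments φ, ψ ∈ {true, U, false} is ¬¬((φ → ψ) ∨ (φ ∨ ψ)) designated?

Designated under: (φ=true, ψ=true); (φ=true, ψ=false); (φ=false, ψ=true); (φ=false, ψ=false).

4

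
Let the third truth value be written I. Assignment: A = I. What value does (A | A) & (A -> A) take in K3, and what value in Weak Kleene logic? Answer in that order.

In K3: A | A = I | I = I
A -> A = I -> I = I  [~I | I]
(A | A) & (A -> A) = I & I = I
In Weak Kleene logic: A | A = I | I = I
A -> A = I -> I = I  [any arg is the third value ⇒ result is the third value]
(A | A) & (A -> A) = I & I = I

I; I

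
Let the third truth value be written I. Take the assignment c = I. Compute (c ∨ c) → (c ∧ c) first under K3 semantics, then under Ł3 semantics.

In K3: c ∨ c = I ∨ I = I
c ∧ c = I ∧ I = I
(c ∨ c) → (c ∧ c) = I → I = I  [¬I ∨ I]
In Ł3: c ∨ c = I ∨ I = I
c ∧ c = I ∧ I = I
(c ∨ c) → (c ∧ c) = I → I = T  [min(1, 1−½+½)]
They differ because K3 and Ł3 treat I differently under implication.

I; T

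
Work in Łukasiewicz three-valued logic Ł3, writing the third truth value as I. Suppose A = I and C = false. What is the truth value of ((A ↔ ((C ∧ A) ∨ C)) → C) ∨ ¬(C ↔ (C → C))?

C ∧ A = false ∧ I = false
(C ∧ A) ∨ C = false ∨ false = false
A ↔ ((C ∧ A) ∨ C) = I ↔ false = I
(A ↔ ((C ∧ A) ∨ C)) → C = I → false = I
C → C = false → false = true
C ↔ (C → C) = false ↔ true = false
¬(C ↔ (C → C)) = ¬false = true
((A ↔ ((C ∧ A) ∨ C)) → C) ∨ ¬(C ↔ (C → C)) = I ∨ true = true

true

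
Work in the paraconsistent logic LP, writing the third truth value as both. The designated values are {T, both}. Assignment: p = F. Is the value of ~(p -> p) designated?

No

p -> p = F -> F = T
~(p -> p) = ~T = F
F ∉ {T, both}.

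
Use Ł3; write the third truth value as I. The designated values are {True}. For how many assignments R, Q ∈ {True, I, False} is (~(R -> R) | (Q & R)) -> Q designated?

9

Of the 9 assignments, 9 give a value in {True}.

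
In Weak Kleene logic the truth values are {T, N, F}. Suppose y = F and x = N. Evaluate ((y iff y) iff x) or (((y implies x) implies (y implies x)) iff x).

y iff y = F iff F = T
(y iff y) iff x = T iff N = N
y implies x = F implies N = N  [any arg is the third value ⇒ result is the third value]
y implies x = F implies N = N
(y implies x) implies (y implies x) = N implies N = N
((y implies x) implies (y implies x)) iff x = N iff N = N
((y iff y) iff x) or (((y implies x) implies (y implies x)) iff x) = N or N = N

N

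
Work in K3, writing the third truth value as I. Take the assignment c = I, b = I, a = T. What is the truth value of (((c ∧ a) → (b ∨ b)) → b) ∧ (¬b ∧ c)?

c ∧ a = I ∧ T = I
b ∨ b = I ∨ I = I
(c ∧ a) → (b ∨ b) = I → I = I  [¬I ∨ I]
((c ∧ a) → (b ∨ b)) → b = I → I = I
¬b = ¬I = I
¬b ∧ c = I ∧ I = I
(((c ∧ a) → (b ∨ b)) → b) ∧ (¬b ∧ c) = I ∧ I = I

I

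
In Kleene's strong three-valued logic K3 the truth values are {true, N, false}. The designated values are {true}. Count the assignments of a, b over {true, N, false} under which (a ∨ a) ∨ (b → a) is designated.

5

Of the 9 assignments, 5 give a value in {true}.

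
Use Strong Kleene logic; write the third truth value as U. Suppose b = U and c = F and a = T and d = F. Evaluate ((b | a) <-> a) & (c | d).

F

b | a = U | T = T
(b | a) <-> a = T <-> T = T
c | d = F | F = F
((b | a) <-> a) & (c | d) = T & F = F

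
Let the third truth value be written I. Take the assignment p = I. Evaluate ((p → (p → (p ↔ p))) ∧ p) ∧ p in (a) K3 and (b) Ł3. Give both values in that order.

In K3: p ↔ p = I ↔ I = I
p → (p ↔ p) = I → I = I  [¬I ∨ I]
p → (p → (p ↔ p)) = I → I = I
(p → (p → (p ↔ p))) ∧ p = I ∧ I = I
((p → (p → (p ↔ p))) ∧ p) ∧ p = I ∧ I = I
In Ł3: p ↔ p = I ↔ I = true  [1 − |½−½|]
p → (p ↔ p) = I → true = true
p → (p → (p ↔ p)) = I → true = true
(p → (p → (p ↔ p))) ∧ p = true ∧ I = I
((p → (p → (p ↔ p))) ∧ p) ∧ p = I ∧ I = I

I; I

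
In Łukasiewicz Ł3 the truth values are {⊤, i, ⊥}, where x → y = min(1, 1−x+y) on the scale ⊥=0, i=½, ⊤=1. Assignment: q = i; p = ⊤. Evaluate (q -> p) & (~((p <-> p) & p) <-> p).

q -> p = i -> ⊤ = ⊤  [min(1, 1−½+1)]
p <-> p = ⊤ <-> ⊤ = ⊤
(p <-> p) & p = ⊤ & ⊤ = ⊤
~((p <-> p) & p) = ~⊤ = ⊥
~((p <-> p) & p) <-> p = ⊥ <-> ⊤ = ⊥
(q -> p) & (~((p <-> p) & p) <-> p) = ⊤ & ⊥ = ⊥

⊥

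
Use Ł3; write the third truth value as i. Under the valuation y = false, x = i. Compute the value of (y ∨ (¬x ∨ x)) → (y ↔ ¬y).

i

¬x = ¬i = i
¬x ∨ x = i ∨ i = i
y ∨ (¬x ∨ x) = false ∨ i = i
¬y = ¬false = true
y ↔ ¬y = false ↔ true = false
(y ∨ (¬x ∨ x)) → (y ↔ ¬y) = i → false = i  [min(1, 1−½+0)]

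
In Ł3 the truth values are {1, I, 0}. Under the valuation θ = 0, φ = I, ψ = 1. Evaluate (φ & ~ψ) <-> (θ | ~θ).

0

~ψ = ~1 = 0
φ & ~ψ = I & 0 = 0
~θ = ~0 = 1
θ | ~θ = 0 | 1 = 1
(φ & ~ψ) <-> (θ | ~θ) = 0 <-> 1 = 0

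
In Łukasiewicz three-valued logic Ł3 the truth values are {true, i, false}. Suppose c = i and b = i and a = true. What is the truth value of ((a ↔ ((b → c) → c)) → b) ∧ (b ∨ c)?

b → c = i → i = true  [min(1, 1−½+½)]
(b → c) → c = true → i = i
a ↔ ((b → c) → c) = true ↔ i = i
(a ↔ ((b → c) → c)) → b = i → i = true
b ∨ c = i ∨ i = i
((a ↔ ((b → c) → c)) → b) ∧ (b ∨ c) = true ∧ i = i

i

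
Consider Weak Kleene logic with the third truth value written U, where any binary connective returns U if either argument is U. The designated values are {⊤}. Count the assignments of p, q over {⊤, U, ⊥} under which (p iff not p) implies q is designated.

4

Designated under: (p=⊤, q=⊤); (p=⊤, q=⊥); (p=⊥, q=⊤); (p=⊥, q=⊥).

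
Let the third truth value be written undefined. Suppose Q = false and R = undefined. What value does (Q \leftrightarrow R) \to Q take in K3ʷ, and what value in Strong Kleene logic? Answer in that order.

undefined; undefined

In K3ʷ: Q \leftrightarrow R = false \leftrightarrow undefined = undefined
(Q \leftrightarrow R) \to Q = undefined \to false = undefined  [any arg is the third value ⇒ result is the third value]
In Strong Kleene logic: Q \leftrightarrow R = false \leftrightarrow undefined = undefined
(Q \leftrightarrow R) \to Q = undefined \to false = undefined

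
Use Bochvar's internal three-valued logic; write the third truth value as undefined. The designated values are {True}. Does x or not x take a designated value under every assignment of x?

Countermodel: x=undefined gives undefined, which is not designated.

No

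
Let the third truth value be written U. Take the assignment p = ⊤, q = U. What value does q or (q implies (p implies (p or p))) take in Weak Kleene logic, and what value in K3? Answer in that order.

In Weak Kleene logic: p or p = ⊤ or ⊤ = ⊤
p implies (p or p) = ⊤ implies ⊤ = ⊤
q implies (p implies (p or p)) = U implies ⊤ = U  [any arg is the third value ⇒ result is the third value]
q or (q implies (p implies (p or p))) = U or U = U
In K3: p or p = ⊤ or ⊤ = ⊤
p implies (p or p) = ⊤ implies ⊤ = ⊤
q implies (p implies (p or p)) = U implies ⊤ = ⊤  [not U or ⊤]
q or (q implies (p implies (p or p))) = U or ⊤ = ⊤
They differ because Weak Kleene logic and K3 treat U differently under the binary connectives.

U; ⊤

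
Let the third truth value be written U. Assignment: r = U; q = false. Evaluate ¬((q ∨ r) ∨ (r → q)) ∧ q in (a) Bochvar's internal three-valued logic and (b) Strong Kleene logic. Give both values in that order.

U; false

In Bochvar's internal three-valued logic: q ∨ r = false ∨ U = U
r → q = U → false = U
(q ∨ r) ∨ (r → q) = U ∨ U = U
¬((q ∨ r) ∨ (r → q)) = ¬U = U
¬((q ∨ r) ∨ (r → q)) ∧ q = U ∧ false = U
In Strong Kleene logic: q ∨ r = false ∨ U = U
r → q = U → false = U  [¬U ∨ false]
(q ∨ r) ∨ (r → q) = U ∨ U = U
¬((q ∨ r) ∨ (r → q)) = ¬U = U
¬((q ∨ r) ∨ (r → q)) ∧ q = U ∧ false = false
They differ because Bochvar's internal three-valued logic and Strong Kleene logic treat U differently under the binary connectives.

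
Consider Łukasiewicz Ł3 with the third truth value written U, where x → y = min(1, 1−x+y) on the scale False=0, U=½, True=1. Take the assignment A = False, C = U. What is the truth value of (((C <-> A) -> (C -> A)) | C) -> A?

C <-> A = U <-> False = U  [1 − |½−0|]
C -> A = U -> False = U
(C <-> A) -> (C -> A) = U -> U = True
((C <-> A) -> (C -> A)) | C = True | U = True
(((C <-> A) -> (C -> A)) | C) -> A = True -> False = False

False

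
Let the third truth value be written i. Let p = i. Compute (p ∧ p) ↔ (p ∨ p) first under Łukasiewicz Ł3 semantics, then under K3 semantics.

In Łukasiewicz Ł3: p ∧ p = i ∧ i = i
p ∨ p = i ∨ i = i
(p ∧ p) ↔ (p ∨ p) = i ↔ i = 1
In K3: p ∧ p = i ∧ i = i
p ∨ p = i ∨ i = i
(p ∧ p) ↔ (p ∨ p) = i ↔ i = i
They differ because Łukasiewicz Ł3 and K3 treat i differently under implication.

1; i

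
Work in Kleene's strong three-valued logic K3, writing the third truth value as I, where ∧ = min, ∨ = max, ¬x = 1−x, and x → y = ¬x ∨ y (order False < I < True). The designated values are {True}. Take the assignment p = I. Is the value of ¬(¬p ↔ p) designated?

¬p = ¬I = I
¬p ↔ p = I ↔ I = I
¬(¬p ↔ p) = ¬I = I
I ∉ {True}.

No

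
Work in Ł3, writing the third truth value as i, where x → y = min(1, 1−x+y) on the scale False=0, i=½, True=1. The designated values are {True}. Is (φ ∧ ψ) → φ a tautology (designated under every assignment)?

Yes

Every assignment of φ, ψ over {True, i, False} gives a value in {True}.
In particular, with φ=i, ψ=i: (φ ∧ ψ) → φ = True.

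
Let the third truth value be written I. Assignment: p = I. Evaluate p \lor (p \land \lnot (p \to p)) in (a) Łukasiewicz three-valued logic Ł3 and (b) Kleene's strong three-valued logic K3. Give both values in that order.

I; I

In Łukasiewicz three-valued logic Ł3: p \to p = I \to I = ⊤
\lnot (p \to p) = \lnot ⊤ = ⊥
p \land \lnot (p \to p) = I \land ⊥ = ⊥
p \lor (p \land \lnot (p \to p)) = I \lor ⊥ = I
In Kleene's strong three-valued logic K3: p \to p = I \to I = I  [\lnot I \lor I]
\lnot (p \to p) = \lnot I = I
p \land \lnot (p \to p) = I \land I = I
p \lor (p \land \lnot (p \to p)) = I \lor I = I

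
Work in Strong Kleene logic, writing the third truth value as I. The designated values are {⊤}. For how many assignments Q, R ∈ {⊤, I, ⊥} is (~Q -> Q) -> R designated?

5

Of the 9 assignments, 5 give a value in {⊤}.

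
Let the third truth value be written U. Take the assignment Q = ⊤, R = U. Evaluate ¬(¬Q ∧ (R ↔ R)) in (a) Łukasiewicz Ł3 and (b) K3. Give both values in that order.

⊤; ⊤

In Łukasiewicz Ł3: ¬Q = ¬⊤ = ⊥
R ↔ R = U ↔ U = ⊤  [1 − |½−½|]
¬Q ∧ (R ↔ R) = ⊥ ∧ ⊤ = ⊥
¬(¬Q ∧ (R ↔ R)) = ¬⊥ = ⊤
In K3: ¬Q = ¬⊤ = ⊥
R ↔ R = U ↔ U = U
¬Q ∧ (R ↔ R) = ⊥ ∧ U = ⊥
¬(¬Q ∧ (R ↔ R)) = ¬⊥ = ⊤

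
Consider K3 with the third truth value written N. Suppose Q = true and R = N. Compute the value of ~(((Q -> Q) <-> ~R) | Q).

Q -> Q = true -> true = true
~R = ~N = N
(Q -> Q) <-> ~R = true <-> N = N
((Q -> Q) <-> ~R) | Q = N | true = true
~(((Q -> Q) <-> ~R) | Q) = ~true = false

false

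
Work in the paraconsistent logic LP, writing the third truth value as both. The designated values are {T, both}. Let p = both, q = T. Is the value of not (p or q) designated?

No

p or q = both or T = T
not (p or q) = not T = F
F ∉ {T, both}.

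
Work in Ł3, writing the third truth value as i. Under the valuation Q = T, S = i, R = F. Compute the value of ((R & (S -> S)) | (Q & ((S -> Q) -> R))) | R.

F

S -> S = i -> i = T  [min(1, 1−½+½)]
R & (S -> S) = F & T = F
S -> Q = i -> T = T
(S -> Q) -> R = T -> F = F
Q & ((S -> Q) -> R) = T & F = F
(R & (S -> S)) | (Q & ((S -> Q) -> R)) = F | F = F
((R & (S -> S)) | (Q & ((S -> Q) -> R))) | R = F | F = F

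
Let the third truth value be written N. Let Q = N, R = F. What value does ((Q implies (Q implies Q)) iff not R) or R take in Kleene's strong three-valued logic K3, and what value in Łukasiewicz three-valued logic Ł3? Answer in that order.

In Kleene's strong three-valued logic K3: Q implies Q = N implies N = N  [not N or N]
Q implies (Q implies Q) = N implies N = N
not R = not F = T
(Q implies (Q implies Q)) iff not R = N iff T = N
((Q implies (Q implies Q)) iff not R) or R = N or F = N
In Łukasiewicz three-valued logic Ł3: Q implies Q = N implies N = T  [min(1, 1−½+½)]
Q implies (Q implies Q) = N implies T = T
not R = not F = T
(Q implies (Q implies Q)) iff not R = T iff T = T
((Q implies (Q implies Q)) iff not R) or R = T or F = T
They differ because Kleene's strong three-valued logic K3 and Łukasiewicz three-valued logic Ł3 treat N differently under implication.

N; T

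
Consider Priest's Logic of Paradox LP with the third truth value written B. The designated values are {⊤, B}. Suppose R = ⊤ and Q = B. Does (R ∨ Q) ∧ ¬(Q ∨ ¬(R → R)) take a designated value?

R ∨ Q = ⊤ ∨ B = ⊤
R → R = ⊤ → ⊤ = ⊤
¬(R → R) = ¬⊤ = ⊥
Q ∨ ¬(R → R) = B ∨ ⊥ = B
¬(Q ∨ ¬(R → R)) = ¬B = B
(R ∨ Q) ∧ ¬(Q ∨ ¬(R → R)) = ⊤ ∧ B = B
B ∈ {⊤, B}.

Yes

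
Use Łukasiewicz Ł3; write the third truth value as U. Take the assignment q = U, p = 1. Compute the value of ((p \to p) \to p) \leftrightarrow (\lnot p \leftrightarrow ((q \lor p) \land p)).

p \to p = 1 \to 1 = 1
(p \to p) \to p = 1 \to 1 = 1
\lnot p = \lnot 1 = 0
q \lor p = U \lor 1 = 1
(q \lor p) \land p = 1 \land 1 = 1
\lnot p \leftrightarrow ((q \lor p) \land p) = 0 \leftrightarrow 1 = 0
((p \to p) \to p) \leftrightarrow (\lnot p \leftrightarrow ((q \lor p) \land p)) = 1 \leftrightarrow 0 = 0

0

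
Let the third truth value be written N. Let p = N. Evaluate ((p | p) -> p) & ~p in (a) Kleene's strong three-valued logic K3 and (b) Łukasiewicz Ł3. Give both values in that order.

N; N

In Kleene's strong three-valued logic K3: p | p = N | N = N
(p | p) -> p = N -> N = N  [~N | N]
~p = ~N = N
((p | p) -> p) & ~p = N & N = N
In Łukasiewicz Ł3: p | p = N | N = N
(p | p) -> p = N -> N = true
~p = ~N = N
((p | p) -> p) & ~p = true & N = N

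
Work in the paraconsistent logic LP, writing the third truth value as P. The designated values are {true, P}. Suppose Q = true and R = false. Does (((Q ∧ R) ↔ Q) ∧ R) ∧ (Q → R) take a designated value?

No

Q ∧ R = true ∧ false = false
(Q ∧ R) ↔ Q = false ↔ true = false
((Q ∧ R) ↔ Q) ∧ R = false ∧ false = false
Q → R = true → false = false
(((Q ∧ R) ↔ Q) ∧ R) ∧ (Q → R) = false ∧ false = false
false ∉ {true, P}.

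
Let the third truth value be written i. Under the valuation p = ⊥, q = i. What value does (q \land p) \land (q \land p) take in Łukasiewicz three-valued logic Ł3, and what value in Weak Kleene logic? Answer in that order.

In Łukasiewicz three-valued logic Ł3: q \land p = i \land ⊥ = ⊥
q \land p = i \land ⊥ = ⊥
(q \land p) \land (q \land p) = ⊥ \land ⊥ = ⊥
In Weak Kleene logic: q \land p = i \land ⊥ = i
q \land p = i \land ⊥ = i
(q \land p) \land (q \land p) = i \land i = i
They differ because Łukasiewicz three-valued logic Ł3 and Weak Kleene logic treat i differently under the binary connectives.

⊥; i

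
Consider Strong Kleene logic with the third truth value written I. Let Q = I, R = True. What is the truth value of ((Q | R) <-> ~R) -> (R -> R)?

Q | R = I | True = True
~R = ~True = False
(Q | R) <-> ~R = True <-> False = False
R -> R = True -> True = True
((Q | R) <-> ~R) -> (R -> R) = False -> True = True

True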